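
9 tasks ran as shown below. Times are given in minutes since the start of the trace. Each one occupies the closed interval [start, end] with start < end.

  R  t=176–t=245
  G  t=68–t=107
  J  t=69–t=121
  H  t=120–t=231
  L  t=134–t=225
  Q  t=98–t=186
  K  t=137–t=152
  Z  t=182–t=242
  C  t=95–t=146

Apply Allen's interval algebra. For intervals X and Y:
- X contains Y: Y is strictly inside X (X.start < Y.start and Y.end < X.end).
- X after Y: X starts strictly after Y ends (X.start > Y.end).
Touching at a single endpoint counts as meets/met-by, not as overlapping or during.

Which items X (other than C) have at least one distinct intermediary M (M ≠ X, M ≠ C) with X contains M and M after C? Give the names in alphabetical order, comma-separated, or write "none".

Target C = [t=95, t=146].
Intermediaries M with M after C: R, Z.
Via R — items with X contains R: none.
Via Z — items with X contains Z: R.
Union: R.

R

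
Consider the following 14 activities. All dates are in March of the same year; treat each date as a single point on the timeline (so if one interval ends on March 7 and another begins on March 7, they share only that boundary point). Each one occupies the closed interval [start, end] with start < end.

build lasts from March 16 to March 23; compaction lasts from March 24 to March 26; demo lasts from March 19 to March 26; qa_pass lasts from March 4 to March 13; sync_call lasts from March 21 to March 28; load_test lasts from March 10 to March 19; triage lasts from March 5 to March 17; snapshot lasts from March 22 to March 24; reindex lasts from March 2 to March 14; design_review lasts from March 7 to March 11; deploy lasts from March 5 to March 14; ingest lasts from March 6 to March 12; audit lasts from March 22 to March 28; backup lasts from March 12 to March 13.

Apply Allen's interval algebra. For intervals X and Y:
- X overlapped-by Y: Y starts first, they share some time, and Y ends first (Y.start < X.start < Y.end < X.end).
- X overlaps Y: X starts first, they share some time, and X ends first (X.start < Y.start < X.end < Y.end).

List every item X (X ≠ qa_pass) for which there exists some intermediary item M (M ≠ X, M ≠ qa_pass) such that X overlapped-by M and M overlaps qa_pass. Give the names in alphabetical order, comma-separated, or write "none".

none

Target qa_pass = [March 4, March 13].
Intermediaries M with M overlaps qa_pass: none.
Union: none.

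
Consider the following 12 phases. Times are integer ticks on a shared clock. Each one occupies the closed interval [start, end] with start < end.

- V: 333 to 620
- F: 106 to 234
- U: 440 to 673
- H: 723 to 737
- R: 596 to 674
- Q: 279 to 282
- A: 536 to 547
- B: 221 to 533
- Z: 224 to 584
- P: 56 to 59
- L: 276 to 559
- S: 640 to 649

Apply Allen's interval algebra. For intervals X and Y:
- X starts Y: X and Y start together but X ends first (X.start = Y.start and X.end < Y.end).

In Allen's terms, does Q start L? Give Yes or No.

Q = [279, 282], L = [276, 559].
Actual relation of Q to L: during.
Asked whether 'starts' holds → No.

No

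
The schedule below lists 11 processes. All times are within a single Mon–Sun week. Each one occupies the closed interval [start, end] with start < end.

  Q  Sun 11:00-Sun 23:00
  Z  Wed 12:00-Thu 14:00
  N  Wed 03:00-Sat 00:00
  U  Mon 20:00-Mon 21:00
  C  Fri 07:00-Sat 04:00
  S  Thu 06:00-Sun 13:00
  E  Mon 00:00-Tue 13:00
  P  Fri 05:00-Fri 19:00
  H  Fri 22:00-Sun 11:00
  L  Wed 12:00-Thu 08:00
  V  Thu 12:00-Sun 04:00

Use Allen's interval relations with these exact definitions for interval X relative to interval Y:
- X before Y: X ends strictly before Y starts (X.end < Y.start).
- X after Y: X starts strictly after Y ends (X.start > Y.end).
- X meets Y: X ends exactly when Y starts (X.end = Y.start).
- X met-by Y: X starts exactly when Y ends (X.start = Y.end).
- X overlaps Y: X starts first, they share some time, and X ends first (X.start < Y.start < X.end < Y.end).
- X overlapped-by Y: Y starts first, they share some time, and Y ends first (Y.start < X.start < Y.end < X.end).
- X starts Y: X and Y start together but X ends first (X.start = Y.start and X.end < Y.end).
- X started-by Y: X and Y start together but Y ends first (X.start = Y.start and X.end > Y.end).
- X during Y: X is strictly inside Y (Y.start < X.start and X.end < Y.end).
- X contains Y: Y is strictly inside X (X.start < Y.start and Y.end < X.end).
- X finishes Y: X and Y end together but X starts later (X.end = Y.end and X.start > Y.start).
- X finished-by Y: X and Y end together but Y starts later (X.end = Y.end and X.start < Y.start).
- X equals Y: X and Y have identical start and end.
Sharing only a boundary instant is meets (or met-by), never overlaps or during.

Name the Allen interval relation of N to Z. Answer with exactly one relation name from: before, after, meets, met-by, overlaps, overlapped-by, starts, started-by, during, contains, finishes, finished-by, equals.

contains

N = [Wed 03:00, Sat 00:00]; Z = [Wed 12:00, Thu 14:00].
Compare endpoints: N.start < Z.start, N.start < Z.end, N.end > Z.start, N.end > Z.end.
That pattern is 'contains'.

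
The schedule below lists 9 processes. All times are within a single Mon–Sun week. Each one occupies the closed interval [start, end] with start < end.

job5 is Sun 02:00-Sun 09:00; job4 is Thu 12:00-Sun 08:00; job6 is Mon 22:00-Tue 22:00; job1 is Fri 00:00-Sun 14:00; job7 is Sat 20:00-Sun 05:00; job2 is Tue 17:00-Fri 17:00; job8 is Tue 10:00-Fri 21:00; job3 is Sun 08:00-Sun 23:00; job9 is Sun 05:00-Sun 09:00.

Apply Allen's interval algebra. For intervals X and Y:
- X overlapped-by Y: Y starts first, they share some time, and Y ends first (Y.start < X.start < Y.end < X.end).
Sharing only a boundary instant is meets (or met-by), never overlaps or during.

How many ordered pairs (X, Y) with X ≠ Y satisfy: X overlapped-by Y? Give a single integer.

Checking all 72 ordered pairs for relation 'overlapped-by'; matching pairs in alphabetical order:
(job1, job2): job1 overlapped-by job2 ✓
(job1, job4): job1 overlapped-by job4 ✓
(job1, job8): job1 overlapped-by job8 ✓
(job2, job6): job2 overlapped-by job6 ✓
(job3, job1): job3 overlapped-by job1 ✓
(job3, job5): job3 overlapped-by job5 ✓
(job3, job9): job3 overlapped-by job9 ✓
(job4, job2): job4 overlapped-by job2 ✓
(job4, job8): job4 overlapped-by job8 ✓
(job5, job4): job5 overlapped-by job4 ✓
(job5, job7): job5 overlapped-by job7 ✓
(job8, job6): job8 overlapped-by job6 ✓
(job9, job4): job9 overlapped-by job4 ✓
Count: 13.

13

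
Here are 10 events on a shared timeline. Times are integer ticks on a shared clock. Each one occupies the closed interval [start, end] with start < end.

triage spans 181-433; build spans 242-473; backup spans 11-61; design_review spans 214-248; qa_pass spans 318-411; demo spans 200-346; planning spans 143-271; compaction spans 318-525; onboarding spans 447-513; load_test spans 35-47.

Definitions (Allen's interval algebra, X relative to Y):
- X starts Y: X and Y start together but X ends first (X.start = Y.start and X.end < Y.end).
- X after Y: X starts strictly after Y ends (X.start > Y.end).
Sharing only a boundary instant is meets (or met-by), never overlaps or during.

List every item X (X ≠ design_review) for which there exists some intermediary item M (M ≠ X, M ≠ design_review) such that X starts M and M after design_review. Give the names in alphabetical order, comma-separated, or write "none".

Target design_review = [214, 248].
Intermediaries M with M after design_review: compaction, onboarding, qa_pass.
Via compaction — items with X starts compaction: qa_pass.
Via onboarding — items with X starts onboarding: none.
Via qa_pass — items with X starts qa_pass: none.
Union: qa_pass.

qa_pass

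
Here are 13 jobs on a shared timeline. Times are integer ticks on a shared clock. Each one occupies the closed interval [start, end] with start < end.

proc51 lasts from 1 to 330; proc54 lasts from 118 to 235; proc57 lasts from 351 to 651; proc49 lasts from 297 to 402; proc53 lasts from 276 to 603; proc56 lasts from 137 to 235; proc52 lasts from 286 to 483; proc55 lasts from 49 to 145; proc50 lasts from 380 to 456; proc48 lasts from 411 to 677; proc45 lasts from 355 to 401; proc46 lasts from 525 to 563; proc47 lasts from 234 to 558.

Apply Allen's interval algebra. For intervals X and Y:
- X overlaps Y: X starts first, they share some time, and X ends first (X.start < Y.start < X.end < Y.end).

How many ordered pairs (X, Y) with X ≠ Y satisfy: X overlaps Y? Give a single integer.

21

Checking all 156 ordered pairs for relation 'overlaps'; matching pairs in alphabetical order:
(proc45, proc50): proc45 overlaps proc50 ✓
(proc47, proc46): proc47 overlaps proc46 ✓
(proc47, proc48): proc47 overlaps proc48 ✓
(proc47, proc53): proc47 overlaps proc53 ✓
(proc47, proc57): proc47 overlaps proc57 ✓
(proc49, proc50): proc49 overlaps proc50 ✓
(proc49, proc57): proc49 overlaps proc57 ✓
(proc50, proc48): proc50 overlaps proc48 ✓
(proc51, proc47): proc51 overlaps proc47 ✓
(proc51, proc49): proc51 overlaps proc49 ✓
(proc51, proc52): proc51 overlaps proc52 ✓
(proc51, proc53): proc51 overlaps proc53 ✓
(proc52, proc48): proc52 overlaps proc48 ✓
(proc52, proc57): proc52 overlaps proc57 ✓
(proc53, proc48): proc53 overlaps proc48 ✓
(proc53, proc57): proc53 overlaps proc57 ✓
(proc54, proc47): proc54 overlaps proc47 ✓
(proc55, proc54): proc55 overlaps proc54 ✓
(proc55, proc56): proc55 overlaps proc56 ✓
(proc56, proc47): proc56 overlaps proc47 ✓
(proc57, proc48): proc57 overlaps proc48 ✓
Count: 21.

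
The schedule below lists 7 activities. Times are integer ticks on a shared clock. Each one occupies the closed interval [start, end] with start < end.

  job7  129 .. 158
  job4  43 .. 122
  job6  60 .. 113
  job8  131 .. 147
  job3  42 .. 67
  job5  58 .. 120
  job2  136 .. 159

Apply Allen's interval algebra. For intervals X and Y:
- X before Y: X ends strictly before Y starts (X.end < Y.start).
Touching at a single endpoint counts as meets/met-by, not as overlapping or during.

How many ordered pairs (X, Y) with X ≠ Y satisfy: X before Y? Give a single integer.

Checking all 42 ordered pairs for relation 'before'; matching pairs in alphabetical order:
(job3, job2): job3 before job2 ✓
(job3, job7): job3 before job7 ✓
(job3, job8): job3 before job8 ✓
(job4, job2): job4 before job2 ✓
(job4, job7): job4 before job7 ✓
(job4, job8): job4 before job8 ✓
(job5, job2): job5 before job2 ✓
(job5, job7): job5 before job7 ✓
(job5, job8): job5 before job8 ✓
(job6, job2): job6 before job2 ✓
(job6, job7): job6 before job7 ✓
(job6, job8): job6 before job8 ✓
Count: 12.

12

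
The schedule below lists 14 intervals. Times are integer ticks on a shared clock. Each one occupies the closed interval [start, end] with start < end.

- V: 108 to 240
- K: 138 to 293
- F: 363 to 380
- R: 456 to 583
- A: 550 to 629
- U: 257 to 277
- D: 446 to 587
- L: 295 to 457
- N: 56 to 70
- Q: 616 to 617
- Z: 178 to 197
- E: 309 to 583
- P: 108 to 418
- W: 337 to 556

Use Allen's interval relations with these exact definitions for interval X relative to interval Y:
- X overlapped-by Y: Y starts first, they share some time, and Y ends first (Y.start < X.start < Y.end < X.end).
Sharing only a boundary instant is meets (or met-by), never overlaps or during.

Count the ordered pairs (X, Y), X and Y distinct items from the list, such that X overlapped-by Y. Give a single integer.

Checking all 182 ordered pairs for relation 'overlapped-by'; matching pairs in alphabetical order:
(A, D): A overlapped-by D ✓
(A, E): A overlapped-by E ✓
(A, R): A overlapped-by R ✓
(A, W): A overlapped-by W ✓
(D, E): D overlapped-by E ✓
(D, L): D overlapped-by L ✓
(D, W): D overlapped-by W ✓
(E, L): E overlapped-by L ✓
(E, P): E overlapped-by P ✓
(K, V): K overlapped-by V ✓
(L, P): L overlapped-by P ✓
(R, L): R overlapped-by L ✓
(R, W): R overlapped-by W ✓
(W, L): W overlapped-by L ✓
(W, P): W overlapped-by P ✓
Count: 15.

15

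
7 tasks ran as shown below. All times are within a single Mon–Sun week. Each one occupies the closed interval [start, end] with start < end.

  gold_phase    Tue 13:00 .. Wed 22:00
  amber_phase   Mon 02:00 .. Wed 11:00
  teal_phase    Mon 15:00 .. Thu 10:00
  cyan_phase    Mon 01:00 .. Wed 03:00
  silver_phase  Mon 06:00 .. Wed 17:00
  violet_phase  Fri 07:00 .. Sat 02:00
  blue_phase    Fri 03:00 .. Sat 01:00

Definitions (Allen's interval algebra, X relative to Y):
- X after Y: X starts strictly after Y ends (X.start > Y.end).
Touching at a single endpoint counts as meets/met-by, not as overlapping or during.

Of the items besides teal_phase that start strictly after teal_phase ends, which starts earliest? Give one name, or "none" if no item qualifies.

Target teal_phase = [Mon 15:00, Thu 10:00].
amber_phase [Mon 02:00, Wed 11:00] → overlaps → excluded.
blue_phase [Fri 03:00, Sat 01:00] → after → candidate.
cyan_phase [Mon 01:00, Wed 03:00] → overlaps → excluded.
gold_phase [Tue 13:00, Wed 22:00] → during → excluded.
silver_phase [Mon 06:00, Wed 17:00] → overlaps → excluded.
violet_phase [Fri 07:00, Sat 02:00] → after → candidate.
Among candidates, earliest start is Fri 03:00 → blue_phase.

blue_phase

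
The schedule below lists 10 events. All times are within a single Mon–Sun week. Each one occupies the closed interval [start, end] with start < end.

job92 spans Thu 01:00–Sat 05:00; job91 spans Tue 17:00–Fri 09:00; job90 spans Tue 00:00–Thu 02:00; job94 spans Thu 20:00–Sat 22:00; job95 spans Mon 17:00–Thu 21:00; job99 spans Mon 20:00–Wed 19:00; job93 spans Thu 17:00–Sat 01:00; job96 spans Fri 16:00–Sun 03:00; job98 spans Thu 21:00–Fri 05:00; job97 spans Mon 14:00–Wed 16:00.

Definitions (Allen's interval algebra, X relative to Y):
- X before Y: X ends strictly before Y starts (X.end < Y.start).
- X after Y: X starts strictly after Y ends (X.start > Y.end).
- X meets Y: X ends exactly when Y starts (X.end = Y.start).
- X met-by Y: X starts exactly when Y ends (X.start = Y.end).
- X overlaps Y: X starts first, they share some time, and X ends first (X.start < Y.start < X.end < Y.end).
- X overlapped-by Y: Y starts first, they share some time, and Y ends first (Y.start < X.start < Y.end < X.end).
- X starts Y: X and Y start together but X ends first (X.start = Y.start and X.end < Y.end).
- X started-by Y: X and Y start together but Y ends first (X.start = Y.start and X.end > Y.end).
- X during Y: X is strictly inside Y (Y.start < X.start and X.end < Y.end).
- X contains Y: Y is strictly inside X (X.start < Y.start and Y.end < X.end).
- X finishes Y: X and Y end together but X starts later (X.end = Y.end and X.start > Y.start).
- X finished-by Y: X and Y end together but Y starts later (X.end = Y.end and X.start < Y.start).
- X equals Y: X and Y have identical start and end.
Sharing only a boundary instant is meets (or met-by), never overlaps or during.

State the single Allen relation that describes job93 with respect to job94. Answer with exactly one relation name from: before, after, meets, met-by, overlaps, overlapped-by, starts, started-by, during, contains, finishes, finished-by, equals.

job93 = [Thu 17:00, Sat 01:00]; job94 = [Thu 20:00, Sat 22:00].
Compare endpoints: job93.start < job94.start, job93.start < job94.end, job93.end > job94.start, job93.end < job94.end.
That pattern is 'overlaps'.

overlaps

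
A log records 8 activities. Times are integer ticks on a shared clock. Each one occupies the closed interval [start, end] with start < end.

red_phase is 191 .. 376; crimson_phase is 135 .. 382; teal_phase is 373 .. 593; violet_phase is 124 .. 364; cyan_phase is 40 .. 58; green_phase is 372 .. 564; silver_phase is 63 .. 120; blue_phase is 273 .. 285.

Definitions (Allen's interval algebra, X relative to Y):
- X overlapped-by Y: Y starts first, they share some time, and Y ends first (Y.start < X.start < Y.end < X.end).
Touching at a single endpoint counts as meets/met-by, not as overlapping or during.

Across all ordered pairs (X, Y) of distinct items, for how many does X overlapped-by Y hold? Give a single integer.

Checking all 56 ordered pairs for relation 'overlapped-by'; matching pairs in alphabetical order:
(crimson_phase, violet_phase): crimson_phase overlapped-by violet_phase ✓
(green_phase, crimson_phase): green_phase overlapped-by crimson_phase ✓
(green_phase, red_phase): green_phase overlapped-by red_phase ✓
(red_phase, violet_phase): red_phase overlapped-by violet_phase ✓
(teal_phase, crimson_phase): teal_phase overlapped-by crimson_phase ✓
(teal_phase, green_phase): teal_phase overlapped-by green_phase ✓
(teal_phase, red_phase): teal_phase overlapped-by red_phase ✓
Count: 7.

7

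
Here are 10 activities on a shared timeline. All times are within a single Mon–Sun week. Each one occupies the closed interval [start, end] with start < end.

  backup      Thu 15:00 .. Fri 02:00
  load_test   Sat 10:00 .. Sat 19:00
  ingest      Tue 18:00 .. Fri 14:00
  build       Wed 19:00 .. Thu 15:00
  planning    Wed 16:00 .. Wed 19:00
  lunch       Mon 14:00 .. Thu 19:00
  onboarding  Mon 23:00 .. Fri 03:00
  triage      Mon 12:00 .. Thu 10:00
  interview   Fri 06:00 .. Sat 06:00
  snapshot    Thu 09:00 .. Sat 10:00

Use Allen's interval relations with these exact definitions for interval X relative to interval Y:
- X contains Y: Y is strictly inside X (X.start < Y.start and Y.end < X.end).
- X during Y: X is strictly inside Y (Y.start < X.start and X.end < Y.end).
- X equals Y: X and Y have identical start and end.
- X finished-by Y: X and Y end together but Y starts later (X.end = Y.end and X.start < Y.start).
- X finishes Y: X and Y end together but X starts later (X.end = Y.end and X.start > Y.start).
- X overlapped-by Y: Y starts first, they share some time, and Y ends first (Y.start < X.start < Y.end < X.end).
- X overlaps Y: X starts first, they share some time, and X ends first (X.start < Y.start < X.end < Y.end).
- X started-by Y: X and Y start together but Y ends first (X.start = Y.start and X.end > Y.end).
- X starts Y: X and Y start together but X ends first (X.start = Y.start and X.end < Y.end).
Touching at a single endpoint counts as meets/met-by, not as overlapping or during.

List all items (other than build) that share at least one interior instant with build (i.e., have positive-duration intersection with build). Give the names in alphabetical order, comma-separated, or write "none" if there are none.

ingest, lunch, onboarding, snapshot, triage

Target build = [Wed 19:00, Thu 15:00].
backup [Thu 15:00, Fri 02:00] → met-by → no.
ingest [Tue 18:00, Fri 14:00] → contains → yes.
interview [Fri 06:00, Sat 06:00] → after → no.
load_test [Sat 10:00, Sat 19:00] → after → no.
lunch [Mon 14:00, Thu 19:00] → contains → yes.
onboarding [Mon 23:00, Fri 03:00] → contains → yes.
planning [Wed 16:00, Wed 19:00] → meets → no.
snapshot [Thu 09:00, Sat 10:00] → overlapped-by → yes.
triage [Mon 12:00, Thu 10:00] → overlaps → yes.
Result: ingest, lunch, onboarding, snapshot, triage.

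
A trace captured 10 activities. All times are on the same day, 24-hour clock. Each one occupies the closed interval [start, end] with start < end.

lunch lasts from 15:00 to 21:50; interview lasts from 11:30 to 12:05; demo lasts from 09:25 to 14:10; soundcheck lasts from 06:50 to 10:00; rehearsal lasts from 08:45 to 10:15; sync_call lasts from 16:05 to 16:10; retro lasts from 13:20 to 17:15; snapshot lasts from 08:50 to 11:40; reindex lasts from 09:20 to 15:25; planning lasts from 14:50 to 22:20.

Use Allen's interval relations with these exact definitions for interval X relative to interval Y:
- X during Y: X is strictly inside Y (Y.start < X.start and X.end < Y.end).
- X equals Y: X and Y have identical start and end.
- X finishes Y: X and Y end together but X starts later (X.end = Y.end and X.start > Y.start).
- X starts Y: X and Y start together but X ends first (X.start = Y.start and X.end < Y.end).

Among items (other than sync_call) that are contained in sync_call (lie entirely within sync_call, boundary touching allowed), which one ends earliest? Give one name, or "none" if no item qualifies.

Target sync_call = [16:05, 16:10].
demo [09:25, 14:10] → before → excluded.
interview [11:30, 12:05] → before → excluded.
lunch [15:00, 21:50] → contains → excluded.
planning [14:50, 22:20] → contains → excluded.
rehearsal [08:45, 10:15] → before → excluded.
reindex [09:20, 15:25] → before → excluded.
retro [13:20, 17:15] → contains → excluded.
snapshot [08:50, 11:40] → before → excluded.
soundcheck [06:50, 10:00] → before → excluded.
No candidates → none.

none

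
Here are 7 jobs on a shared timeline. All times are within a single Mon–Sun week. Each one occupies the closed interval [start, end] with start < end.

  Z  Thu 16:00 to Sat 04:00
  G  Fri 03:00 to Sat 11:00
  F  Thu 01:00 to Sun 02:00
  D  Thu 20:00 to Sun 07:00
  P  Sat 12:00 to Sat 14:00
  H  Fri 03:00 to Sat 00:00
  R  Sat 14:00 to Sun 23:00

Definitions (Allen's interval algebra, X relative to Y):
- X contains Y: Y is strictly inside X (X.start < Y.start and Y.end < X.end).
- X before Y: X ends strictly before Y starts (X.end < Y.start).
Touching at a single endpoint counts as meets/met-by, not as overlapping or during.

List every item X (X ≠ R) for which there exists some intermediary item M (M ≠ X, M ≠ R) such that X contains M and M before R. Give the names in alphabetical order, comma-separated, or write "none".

Target R = [Sat 14:00, Sun 23:00].
Intermediaries M with M before R: G, H, Z.
Via G — items with X contains G: D, F.
Via H — items with X contains H: D, F, Z.
Via Z — items with X contains Z: F.
Union: D, F, Z.

D, F, Z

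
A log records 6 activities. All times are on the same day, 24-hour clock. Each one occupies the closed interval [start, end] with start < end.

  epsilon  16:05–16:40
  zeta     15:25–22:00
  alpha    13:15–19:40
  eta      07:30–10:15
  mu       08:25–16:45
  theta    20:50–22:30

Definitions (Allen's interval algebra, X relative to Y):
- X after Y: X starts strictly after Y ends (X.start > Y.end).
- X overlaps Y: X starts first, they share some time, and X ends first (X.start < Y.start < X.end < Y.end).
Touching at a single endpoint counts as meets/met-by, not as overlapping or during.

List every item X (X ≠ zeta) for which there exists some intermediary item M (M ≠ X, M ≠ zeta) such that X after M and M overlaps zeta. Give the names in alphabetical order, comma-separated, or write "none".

Target zeta = [15:25, 22:00].
Intermediaries M with M overlaps zeta: alpha, mu.
Via alpha — items with X after alpha: theta.
Via mu — items with X after mu: theta.
Union: theta.

theta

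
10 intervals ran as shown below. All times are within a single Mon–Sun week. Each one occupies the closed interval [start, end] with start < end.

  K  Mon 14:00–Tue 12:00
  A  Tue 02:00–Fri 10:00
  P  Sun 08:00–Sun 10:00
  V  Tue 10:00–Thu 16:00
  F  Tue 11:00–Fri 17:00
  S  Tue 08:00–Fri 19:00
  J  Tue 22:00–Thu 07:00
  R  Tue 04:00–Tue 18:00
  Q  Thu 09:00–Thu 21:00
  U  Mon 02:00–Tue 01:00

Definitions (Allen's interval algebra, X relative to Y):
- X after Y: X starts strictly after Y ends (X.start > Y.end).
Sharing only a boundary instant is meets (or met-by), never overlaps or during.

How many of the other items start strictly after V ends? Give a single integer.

1

Target V = [Tue 10:00, Thu 16:00].
A [Tue 02:00, Fri 10:00] → contains → no.
F [Tue 11:00, Fri 17:00] → overlapped-by → no.
J [Tue 22:00, Thu 07:00] → during → no.
K [Mon 14:00, Tue 12:00] → overlaps → no.
P [Sun 08:00, Sun 10:00] → after → counts.
Q [Thu 09:00, Thu 21:00] → overlapped-by → no.
R [Tue 04:00, Tue 18:00] → overlaps → no.
S [Tue 08:00, Fri 19:00] → contains → no.
U [Mon 02:00, Tue 01:00] → before → no.
Total: 1.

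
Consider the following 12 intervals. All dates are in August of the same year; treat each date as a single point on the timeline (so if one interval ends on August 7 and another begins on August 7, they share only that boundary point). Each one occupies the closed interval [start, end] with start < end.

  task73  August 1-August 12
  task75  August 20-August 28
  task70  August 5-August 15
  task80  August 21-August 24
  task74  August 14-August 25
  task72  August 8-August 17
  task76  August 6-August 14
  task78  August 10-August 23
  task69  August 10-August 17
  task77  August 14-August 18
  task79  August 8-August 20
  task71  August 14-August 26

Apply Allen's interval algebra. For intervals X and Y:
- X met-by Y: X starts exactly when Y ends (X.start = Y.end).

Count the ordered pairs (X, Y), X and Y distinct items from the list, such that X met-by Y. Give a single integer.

Checking all 132 ordered pairs for relation 'met-by'; matching pairs in alphabetical order:
(task71, task76): task71 met-by task76 ✓
(task74, task76): task74 met-by task76 ✓
(task75, task79): task75 met-by task79 ✓
(task77, task76): task77 met-by task76 ✓
Count: 4.

4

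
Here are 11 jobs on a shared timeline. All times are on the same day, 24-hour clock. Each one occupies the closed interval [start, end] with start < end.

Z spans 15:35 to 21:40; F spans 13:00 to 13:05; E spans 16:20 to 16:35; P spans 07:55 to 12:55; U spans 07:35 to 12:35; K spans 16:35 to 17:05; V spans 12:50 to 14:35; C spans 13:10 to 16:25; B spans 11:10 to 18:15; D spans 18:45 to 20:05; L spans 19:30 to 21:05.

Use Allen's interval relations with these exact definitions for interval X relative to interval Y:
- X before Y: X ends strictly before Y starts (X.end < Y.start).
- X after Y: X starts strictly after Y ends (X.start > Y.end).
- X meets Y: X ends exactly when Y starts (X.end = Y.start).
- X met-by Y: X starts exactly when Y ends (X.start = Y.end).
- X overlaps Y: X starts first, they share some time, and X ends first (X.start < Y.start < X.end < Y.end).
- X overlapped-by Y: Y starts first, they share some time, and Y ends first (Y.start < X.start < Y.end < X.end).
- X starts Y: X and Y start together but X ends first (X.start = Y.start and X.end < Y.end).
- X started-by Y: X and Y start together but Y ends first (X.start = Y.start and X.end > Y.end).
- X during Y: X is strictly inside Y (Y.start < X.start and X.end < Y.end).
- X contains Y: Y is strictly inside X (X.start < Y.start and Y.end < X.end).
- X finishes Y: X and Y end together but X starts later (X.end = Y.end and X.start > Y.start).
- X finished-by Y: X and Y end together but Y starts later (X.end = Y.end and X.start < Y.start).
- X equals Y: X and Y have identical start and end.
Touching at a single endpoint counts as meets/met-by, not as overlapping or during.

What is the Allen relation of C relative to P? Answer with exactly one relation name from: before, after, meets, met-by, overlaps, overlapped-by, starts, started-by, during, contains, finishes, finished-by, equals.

after

C = [13:10, 16:25]; P = [07:55, 12:55].
Compare endpoints: C.start > P.start, C.start > P.end, C.end > P.start, C.end > P.end.
That pattern is 'after'.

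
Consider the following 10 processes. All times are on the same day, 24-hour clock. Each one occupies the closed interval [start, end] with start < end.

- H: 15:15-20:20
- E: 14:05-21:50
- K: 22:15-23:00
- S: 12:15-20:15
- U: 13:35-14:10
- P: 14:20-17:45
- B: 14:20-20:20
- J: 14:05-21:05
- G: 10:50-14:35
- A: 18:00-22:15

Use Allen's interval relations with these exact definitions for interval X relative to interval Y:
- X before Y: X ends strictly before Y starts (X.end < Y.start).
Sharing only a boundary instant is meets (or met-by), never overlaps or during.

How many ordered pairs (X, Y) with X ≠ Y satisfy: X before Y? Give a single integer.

15

Checking all 90 ordered pairs for relation 'before'; matching pairs in alphabetical order:
(B, K): B before K ✓
(E, K): E before K ✓
(G, A): G before A ✓
(G, H): G before H ✓
(G, K): G before K ✓
(H, K): H before K ✓
(J, K): J before K ✓
(P, A): P before A ✓
(P, K): P before K ✓
(S, K): S before K ✓
(U, A): U before A ✓
(U, B): U before B ✓
(U, H): U before H ✓
(U, K): U before K ✓
(U, P): U before P ✓
Count: 15.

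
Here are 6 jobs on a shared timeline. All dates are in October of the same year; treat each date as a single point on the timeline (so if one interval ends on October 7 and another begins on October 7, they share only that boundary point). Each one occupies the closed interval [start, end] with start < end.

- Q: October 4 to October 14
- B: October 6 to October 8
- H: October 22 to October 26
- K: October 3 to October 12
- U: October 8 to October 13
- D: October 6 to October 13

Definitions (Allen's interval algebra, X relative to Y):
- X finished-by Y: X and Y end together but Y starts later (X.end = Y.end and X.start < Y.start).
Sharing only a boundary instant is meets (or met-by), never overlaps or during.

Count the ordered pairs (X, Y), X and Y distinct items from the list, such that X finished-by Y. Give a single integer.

Checking all 30 ordered pairs for relation 'finished-by'; matching pairs in alphabetical order:
(D, U): D finished-by U ✓
Count: 1.

1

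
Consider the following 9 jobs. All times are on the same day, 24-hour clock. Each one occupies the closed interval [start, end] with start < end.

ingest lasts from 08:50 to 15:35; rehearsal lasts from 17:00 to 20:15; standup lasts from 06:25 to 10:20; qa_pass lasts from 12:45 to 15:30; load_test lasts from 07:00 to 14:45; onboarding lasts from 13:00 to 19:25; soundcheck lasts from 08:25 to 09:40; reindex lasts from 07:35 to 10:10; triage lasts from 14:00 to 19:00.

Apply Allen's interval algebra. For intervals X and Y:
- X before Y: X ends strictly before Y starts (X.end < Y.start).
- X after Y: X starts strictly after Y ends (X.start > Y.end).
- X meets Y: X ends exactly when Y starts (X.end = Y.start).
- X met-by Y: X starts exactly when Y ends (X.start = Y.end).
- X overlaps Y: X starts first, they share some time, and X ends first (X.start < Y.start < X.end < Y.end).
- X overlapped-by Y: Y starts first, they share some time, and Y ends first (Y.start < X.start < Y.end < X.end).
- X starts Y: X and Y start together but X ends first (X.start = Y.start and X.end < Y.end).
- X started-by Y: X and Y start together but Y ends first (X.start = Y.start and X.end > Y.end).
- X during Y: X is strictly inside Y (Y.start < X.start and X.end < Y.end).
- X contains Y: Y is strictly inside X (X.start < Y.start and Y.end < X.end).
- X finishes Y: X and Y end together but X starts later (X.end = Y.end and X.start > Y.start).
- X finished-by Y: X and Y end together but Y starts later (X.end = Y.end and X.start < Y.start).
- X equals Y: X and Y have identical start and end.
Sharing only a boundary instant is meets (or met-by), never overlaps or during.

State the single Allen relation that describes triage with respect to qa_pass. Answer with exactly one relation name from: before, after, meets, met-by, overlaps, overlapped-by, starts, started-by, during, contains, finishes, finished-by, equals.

overlapped-by

triage = [14:00, 19:00]; qa_pass = [12:45, 15:30].
Compare endpoints: triage.start > qa_pass.start, triage.start < qa_pass.end, triage.end > qa_pass.start, triage.end > qa_pass.end.
That pattern is 'overlapped-by'.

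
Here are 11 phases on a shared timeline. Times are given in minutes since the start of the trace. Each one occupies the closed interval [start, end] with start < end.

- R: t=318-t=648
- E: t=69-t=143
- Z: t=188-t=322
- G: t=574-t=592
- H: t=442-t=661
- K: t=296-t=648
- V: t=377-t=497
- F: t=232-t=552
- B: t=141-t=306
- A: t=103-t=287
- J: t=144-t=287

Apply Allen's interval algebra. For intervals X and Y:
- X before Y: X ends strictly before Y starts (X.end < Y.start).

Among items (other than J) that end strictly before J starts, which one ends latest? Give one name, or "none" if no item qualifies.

E

Target J = [t=144, t=287].
A [t=103, t=287] → finished-by → excluded.
B [t=141, t=306] → contains → excluded.
E [t=69, t=143] → before → candidate.
F [t=232, t=552] → overlapped-by → excluded.
G [t=574, t=592] → after → excluded.
H [t=442, t=661] → after → excluded.
K [t=296, t=648] → after → excluded.
R [t=318, t=648] → after → excluded.
V [t=377, t=497] → after → excluded.
Z [t=188, t=322] → overlapped-by → excluded.
Among candidates, latest end is t=143 → E.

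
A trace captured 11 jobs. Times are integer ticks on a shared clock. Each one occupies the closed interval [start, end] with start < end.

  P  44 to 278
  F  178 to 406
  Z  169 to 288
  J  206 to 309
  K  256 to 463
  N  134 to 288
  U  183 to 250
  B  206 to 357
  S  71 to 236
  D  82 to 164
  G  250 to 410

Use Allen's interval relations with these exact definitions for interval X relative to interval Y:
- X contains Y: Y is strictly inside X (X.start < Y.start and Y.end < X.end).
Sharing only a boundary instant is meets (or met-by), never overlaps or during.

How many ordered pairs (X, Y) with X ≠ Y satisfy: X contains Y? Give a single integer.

Checking all 110 ordered pairs for relation 'contains'; matching pairs in alphabetical order:
(F, B): F contains B ✓
(F, J): F contains J ✓
(F, U): F contains U ✓
(N, U): N contains U ✓
(P, D): P contains D ✓
(P, S): P contains S ✓
(P, U): P contains U ✓
(S, D): S contains D ✓
(Z, U): Z contains U ✓
Count: 9.

9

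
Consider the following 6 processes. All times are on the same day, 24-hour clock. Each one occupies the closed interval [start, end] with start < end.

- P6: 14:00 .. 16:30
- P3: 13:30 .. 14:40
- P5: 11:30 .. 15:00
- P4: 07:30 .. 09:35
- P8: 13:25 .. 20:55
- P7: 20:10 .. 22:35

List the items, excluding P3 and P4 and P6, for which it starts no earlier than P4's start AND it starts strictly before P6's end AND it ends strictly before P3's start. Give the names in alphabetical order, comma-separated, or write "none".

none

Conditions: its start is no earlier than P4's start (X.start >= 07:30) AND its start is strictly before P6's end (X.start < 16:30) AND its end is strictly before P3's start (X.end < 13:30).
P5: start 11:30 >= 07:30? ✓; start 11:30 < 16:30? ✓; end 15:00 < 13:30? ✗ → no.
P7: start 20:10 >= 07:30? ✓; start 20:10 < 16:30? ✗; end 22:35 < 13:30? ✗ → no.
P8: start 13:25 >= 07:30? ✓; start 13:25 < 16:30? ✓; end 20:55 < 13:30? ✗ → no.
Result: none.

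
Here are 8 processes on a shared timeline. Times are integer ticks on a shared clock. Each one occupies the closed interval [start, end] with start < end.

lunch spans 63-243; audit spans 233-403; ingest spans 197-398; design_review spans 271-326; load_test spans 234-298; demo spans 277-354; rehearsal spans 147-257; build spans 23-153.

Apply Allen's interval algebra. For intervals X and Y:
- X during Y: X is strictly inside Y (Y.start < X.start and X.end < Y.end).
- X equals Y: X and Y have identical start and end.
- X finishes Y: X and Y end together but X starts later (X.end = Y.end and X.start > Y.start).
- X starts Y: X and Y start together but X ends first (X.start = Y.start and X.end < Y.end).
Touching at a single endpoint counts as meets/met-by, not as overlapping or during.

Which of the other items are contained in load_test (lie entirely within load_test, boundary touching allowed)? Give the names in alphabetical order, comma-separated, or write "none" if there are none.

Target load_test = [234, 298].
audit [233, 403] → contains → no.
build [23, 153] → before → no.
demo [277, 354] → overlapped-by → no.
design_review [271, 326] → overlapped-by → no.
ingest [197, 398] → contains → no.
lunch [63, 243] → overlaps → no.
rehearsal [147, 257] → overlaps → no.
Result: none.

none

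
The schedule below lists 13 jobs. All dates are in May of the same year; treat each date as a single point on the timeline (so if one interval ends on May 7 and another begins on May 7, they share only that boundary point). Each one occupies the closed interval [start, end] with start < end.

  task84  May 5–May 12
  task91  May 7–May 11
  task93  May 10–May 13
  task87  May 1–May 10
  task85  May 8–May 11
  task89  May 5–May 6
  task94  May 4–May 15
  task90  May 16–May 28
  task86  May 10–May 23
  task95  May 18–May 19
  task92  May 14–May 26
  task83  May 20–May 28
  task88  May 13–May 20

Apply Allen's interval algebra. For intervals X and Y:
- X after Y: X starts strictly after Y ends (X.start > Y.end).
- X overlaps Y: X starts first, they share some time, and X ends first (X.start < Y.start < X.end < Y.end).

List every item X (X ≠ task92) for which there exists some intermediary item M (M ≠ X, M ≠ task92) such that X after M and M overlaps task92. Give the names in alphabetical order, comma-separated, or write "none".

Target task92 = [May 14, May 26].
Intermediaries M with M overlaps task92: task86, task88, task94.
Via task86 — items with X after task86: none.
Via task88 — items with X after task88: none.
Via task94 — items with X after task94: task83, task90, task95.
Union: task83, task90, task95.

task83, task90, task95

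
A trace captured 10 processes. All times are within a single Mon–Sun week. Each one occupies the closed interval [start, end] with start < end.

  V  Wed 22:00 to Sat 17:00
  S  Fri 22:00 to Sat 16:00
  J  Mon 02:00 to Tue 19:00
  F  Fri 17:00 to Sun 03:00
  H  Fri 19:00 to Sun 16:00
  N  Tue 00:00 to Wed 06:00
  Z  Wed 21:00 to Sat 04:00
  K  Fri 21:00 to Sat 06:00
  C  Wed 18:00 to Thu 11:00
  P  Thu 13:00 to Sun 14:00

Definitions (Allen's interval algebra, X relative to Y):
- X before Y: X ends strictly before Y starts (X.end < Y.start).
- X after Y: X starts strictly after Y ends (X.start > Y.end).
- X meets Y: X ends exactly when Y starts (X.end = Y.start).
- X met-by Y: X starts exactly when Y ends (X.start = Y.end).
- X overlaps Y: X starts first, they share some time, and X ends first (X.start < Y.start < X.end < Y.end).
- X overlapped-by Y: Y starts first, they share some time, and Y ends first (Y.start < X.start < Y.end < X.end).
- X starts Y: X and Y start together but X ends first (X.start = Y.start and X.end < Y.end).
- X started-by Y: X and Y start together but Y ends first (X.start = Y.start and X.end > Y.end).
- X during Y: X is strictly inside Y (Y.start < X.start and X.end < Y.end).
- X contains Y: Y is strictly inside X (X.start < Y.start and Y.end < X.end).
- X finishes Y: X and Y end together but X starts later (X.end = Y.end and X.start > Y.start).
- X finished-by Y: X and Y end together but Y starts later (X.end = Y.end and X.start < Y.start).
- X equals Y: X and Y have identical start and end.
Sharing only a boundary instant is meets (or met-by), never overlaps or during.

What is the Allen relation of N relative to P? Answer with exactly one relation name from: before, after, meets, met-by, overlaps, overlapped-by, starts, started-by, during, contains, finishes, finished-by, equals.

N = [Tue 00:00, Wed 06:00]; P = [Thu 13:00, Sun 14:00].
Compare endpoints: N.start < P.start, N.start < P.end, N.end < P.start, N.end < P.end.
That pattern is 'before'.

before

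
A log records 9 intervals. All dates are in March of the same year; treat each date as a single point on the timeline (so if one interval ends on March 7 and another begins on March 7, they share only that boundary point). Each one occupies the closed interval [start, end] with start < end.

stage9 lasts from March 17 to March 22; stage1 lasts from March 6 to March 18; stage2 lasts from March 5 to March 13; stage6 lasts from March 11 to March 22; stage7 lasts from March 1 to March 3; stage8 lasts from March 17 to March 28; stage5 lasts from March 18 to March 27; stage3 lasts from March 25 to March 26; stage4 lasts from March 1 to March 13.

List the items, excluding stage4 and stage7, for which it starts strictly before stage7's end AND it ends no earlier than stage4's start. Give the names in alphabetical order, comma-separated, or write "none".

none

Conditions: its start is strictly before stage7's end (X.start < March 3) AND its end is no earlier than stage4's start (X.end >= March 1).
stage1: start March 6 < March 3? ✗; end March 18 >= March 1? ✓ → no.
stage2: start March 5 < March 3? ✗; end March 13 >= March 1? ✓ → no.
stage3: start March 25 < March 3? ✗; end March 26 >= March 1? ✓ → no.
stage5: start March 18 < March 3? ✗; end March 27 >= March 1? ✓ → no.
stage6: start March 11 < March 3? ✗; end March 22 >= March 1? ✓ → no.
stage8: start March 17 < March 3? ✗; end March 28 >= March 1? ✓ → no.
stage9: start March 17 < March 3? ✗; end March 22 >= March 1? ✓ → no.
Result: none.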